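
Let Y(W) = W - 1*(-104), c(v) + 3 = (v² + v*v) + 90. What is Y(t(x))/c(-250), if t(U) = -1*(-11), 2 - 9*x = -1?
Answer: 115/125087 ≈ 0.00091936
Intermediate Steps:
x = ⅓ (x = 2/9 - ⅑*(-1) = 2/9 + ⅑ = ⅓ ≈ 0.33333)
c(v) = 87 + 2*v² (c(v) = -3 + ((v² + v*v) + 90) = -3 + ((v² + v²) + 90) = -3 + (2*v² + 90) = -3 + (90 + 2*v²) = 87 + 2*v²)
t(U) = 11
Y(W) = 104 + W (Y(W) = W + 104 = 104 + W)
Y(t(x))/c(-250) = (104 + 11)/(87 + 2*(-250)²) = 115/(87 + 2*62500) = 115/(87 + 125000) = 115/125087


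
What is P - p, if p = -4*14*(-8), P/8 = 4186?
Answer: 33040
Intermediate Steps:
P = 33488 (P = 8*4186 = 33488)
p = 448 (p = -56*(-8) = 448)
P - p = 33488 - 1*448 = 33488 - 448 = 33040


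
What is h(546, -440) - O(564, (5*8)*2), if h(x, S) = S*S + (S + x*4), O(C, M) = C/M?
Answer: 3906739/20 ≈ 1.9534e+5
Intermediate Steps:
h(x, S) = S + S² + 4*x (h(x, S) = S² + (S + 4*x) = S + S² + 4*x)
h(546, -440) - O(564, (5*8)*2) = (-440 + (-440)² + 4*546) - 564/((5*8)*2) = (-440 + 193600 + 2184) - 564/(40*2) = 195344 - 564/80 = 195344 - 1*141/20 = 195344 - 141/20 = 3906739/20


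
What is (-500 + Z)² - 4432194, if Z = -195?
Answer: -3949169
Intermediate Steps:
(-500 + Z)² - 4432194 = (-500 - 195)² - 4432194 = (-695)² - 4432194 = 483025 - 4432194 = -3949169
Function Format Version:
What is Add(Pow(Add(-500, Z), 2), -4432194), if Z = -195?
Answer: -3949169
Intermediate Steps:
Add(Pow(Add(-500, Z), 2), -4432194) = Add(Pow(Add(-500, -195), 2), -4432194) = Add(Pow(-695, 2), -4432194) = Add(483025, -4432194) = -3949169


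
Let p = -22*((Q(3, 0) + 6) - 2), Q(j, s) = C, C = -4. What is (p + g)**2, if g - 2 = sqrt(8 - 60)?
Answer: -48 + 8*I*sqrt(13) ≈ -48.0 + 28.844*I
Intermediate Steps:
g = 2 + 2*I*sqrt(13) (g = 2 + sqrt(8 - 60) = 2 + sqrt(-52) = 2 + 2*I*sqrt(13) ≈ 2.0 + 7.2111*I)
Q(j, s) = -4
p = 0 (p = -22*((-4 + 6) - 2) = -22*(2 - 2) = -22*0 = 0)
(p + g)**2 = (0 + (2 + 2*I*sqrt(13)))**2 = (2 + 2*I*sqrt(13))**2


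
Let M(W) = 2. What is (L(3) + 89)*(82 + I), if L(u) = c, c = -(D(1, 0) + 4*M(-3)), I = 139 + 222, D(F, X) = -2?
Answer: 36769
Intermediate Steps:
I = 361
c = -6 (c = -(-2 + 4*2) = -(-2 + 8) = -1*6 = -6)
L(u) = -6
(L(3) + 89)*(82 + I) = (-6 + 89)*(82 + 361) = 83*443 = 36769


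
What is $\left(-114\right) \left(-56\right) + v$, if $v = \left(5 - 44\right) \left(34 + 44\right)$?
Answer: $3342$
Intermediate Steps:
$v = -3042$ ($v = \left(-39\right) 78 = -3042$)
$\left(-114\right) \left(-56\right) + v = \left(-114\right) \left(-56\right) - 3042 = 6384 - 3042 = 3342$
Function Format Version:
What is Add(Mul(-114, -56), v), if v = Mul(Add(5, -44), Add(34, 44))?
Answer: 3342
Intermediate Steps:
v = -3042 (v = Mul(-39, 78) = -3042)
Add(Mul(-114, -56), v) = Add(Mul(-114, -56), -3042) = Add(6384, -3042) = 3342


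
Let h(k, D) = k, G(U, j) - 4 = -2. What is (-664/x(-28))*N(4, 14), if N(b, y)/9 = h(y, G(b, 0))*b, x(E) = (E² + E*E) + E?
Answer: -11952/55 ≈ -217.31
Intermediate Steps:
G(U, j) = 2 (G(U, j) = 4 - 2 = 2)
x(E) = E + 2*E² (x(E) = (E² + E²) + E = 2*E² + E = E + 2*E²)
N(b, y) = 9*b*y (N(b, y) = 9*(y*b) = 9*(b*y) = 9*b*y)
(-664/x(-28))*N(4, 14) = (-664*(-1/(28*(1 + 2*(-28)))))*(9*4*14) = -664*(-1/(28*(1 - 56)))*504 = -664/((-28*(-55)))*504 = -664/1540*504 = -664*1/1540*504 = -166/385*504 = -11952/55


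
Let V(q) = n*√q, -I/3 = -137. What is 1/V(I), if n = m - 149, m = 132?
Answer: -√411/6987 ≈ -0.0029016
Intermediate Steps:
I = 411 (I = -3*(-137) = 411)
n = -17 (n = 132 - 149 = -17)
V(q) = -17*√q
1/V(I) = 1/(-17*√411) = -√411/6987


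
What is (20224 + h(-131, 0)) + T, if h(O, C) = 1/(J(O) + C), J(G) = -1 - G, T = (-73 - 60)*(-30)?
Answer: 3147821/130 ≈ 24214.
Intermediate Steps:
T = 3990 (T = -133*(-30) = 3990)
h(O, C) = 1/(-1 + C - O) (h(O, C) = 1/((-1 - O) + C) = 1/(-1 + C - O))
(20224 + h(-131, 0)) + T = (20224 + 1/(-1 + 0 - 1*(-131))) + 3990 = (20224 + 1/(-1 + 0 + 131)) + 3990 = (20224 + 1/130) + 3990 = 2629121/130 + 3990 = 3147821/130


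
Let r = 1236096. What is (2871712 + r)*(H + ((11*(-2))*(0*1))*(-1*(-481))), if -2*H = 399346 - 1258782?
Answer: 1765199038144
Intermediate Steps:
H = 429718 (H = -(399346 - 1258782)/2 = -1/2*(-859436) = 429718)
(2871712 + r)*(H + ((11*(-2))*(0*1))*(-1*(-481))) = (2871712 + 1236096)*(429718 + ((11*(-2))*(0*1))*(-1*(-481))) = 4107808*(429718 - 22*0*481) = 4107808*(429718 + 0*481) = 4107808*(429718 + 0) = 4107808*429718 = 1765199038144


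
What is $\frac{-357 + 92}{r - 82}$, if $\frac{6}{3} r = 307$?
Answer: $- \frac{530}{143} \approx -3.7063$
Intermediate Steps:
$r = \frac{307}{2}$ ($r = \frac{1}{2} \cdot 307 = \frac{307}{2} \approx 153.5$)
$\frac{-357 + 92}{r - 82} = \frac{-357 + 92}{\frac{307}{2} - 82} = - \frac{265}{\frac{143}{2}} = \left(-265\right) \frac{2}{143} = - \frac{530}{143}$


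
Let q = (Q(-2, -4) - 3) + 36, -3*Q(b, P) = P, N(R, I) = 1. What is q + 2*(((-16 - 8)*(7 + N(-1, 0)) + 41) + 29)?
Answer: -629/3 ≈ -209.67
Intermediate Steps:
Q(b, P) = -P/3
q = 103/3 (q = (-⅓*(-4) - 3) + 36 = (4/3 - 3) + 36 = -5/3 + 36 = 103/3 ≈ 34.333)
q + 2*(((-16 - 8)*(7 + N(-1, 0)) + 41) + 29) = 103/3 + 2*(((-16 - 8)*(7 + 1) + 41) + 29) = 103/3 + 2*((-24*8 + 41) + 29) = 103/3 + 2*((-192 + 41) + 29) = 103/3 + 2*(-151 + 29) = 103/3 + 2*(-122) = 103/3 - 244 = -629/3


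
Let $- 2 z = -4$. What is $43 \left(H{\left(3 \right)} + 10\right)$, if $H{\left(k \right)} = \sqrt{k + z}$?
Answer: $430 + 43 \sqrt{5} \approx 526.15$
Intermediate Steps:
$z = 2$ ($z = \left(- \frac{1}{2}\right) \left(-4\right) = 2$)
$H{\left(k \right)} = \sqrt{2 + k}$ ($H{\left(k \right)} = \sqrt{k + 2} = \sqrt{2 + k}$)
$43 \left(H{\left(3 \right)} + 10\right) = 43 \left(\sqrt{2 + 3} + 10\right) = 43 \left(\sqrt{5} + 10\right) = 43 \left(10 + \sqrt{5}\right) = 430 + 43 \sqrt{5}$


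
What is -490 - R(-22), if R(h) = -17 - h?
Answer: -495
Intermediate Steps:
-490 - R(-22) = -490 - (-17 - 1*(-22)) = -490 - (-17 + 22) = -490 - 1*5 = -490 - 5 = -495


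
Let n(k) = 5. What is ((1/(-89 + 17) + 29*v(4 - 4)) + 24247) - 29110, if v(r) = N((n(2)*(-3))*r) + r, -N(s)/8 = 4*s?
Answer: -350137/72 ≈ -4863.0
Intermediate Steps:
N(s) = -32*s
v(r) = 481*r (v(r) = -32*5*(-3)*r + r = -(-480)*r + r = 480*r + r = 481*r)
((1/(-89 + 17) + 29*v(4 - 4)) + 24247) - 29110 = ((1/(-89 + 17) + 29*(481*(4 - 4))) + 24247) - 29110 = ((1/(-72) + 29*(481*0)) + 24247) - 29110 = ((-1/72 + 29*0) + 24247) - 29110 = ((-1/72 + 0) + 24247) - 29110 = (-1/72 + 24247) - 29110 = 1745783/72 - 29110 = -350137/72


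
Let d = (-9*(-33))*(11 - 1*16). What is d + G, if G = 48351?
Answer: 46866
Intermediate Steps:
d = -1485 (d = 297*(11 - 16) = 297*(-5) = -1485)
d + G = -1485 + 48351 = 46866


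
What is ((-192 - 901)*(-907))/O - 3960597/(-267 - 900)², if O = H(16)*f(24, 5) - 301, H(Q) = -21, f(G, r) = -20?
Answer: 449879570332/54021597 ≈ 8327.8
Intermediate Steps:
O = 119 (O = -21*(-20) - 301 = 420 - 301 = 119)
((-192 - 901)*(-907))/O - 3960597/(-267 - 900)² = ((-192 - 901)*(-907))/119 - 3960597/(-267 - 900)² = -1093*(-907)*(1/119) - 3960597/((-1167)²) = 991351*(1/119) - 3960597/1361889 = 991351/119 - 3960597*1/1361889 = 991351/119 - 1320199/453963 = 449879570332/54021597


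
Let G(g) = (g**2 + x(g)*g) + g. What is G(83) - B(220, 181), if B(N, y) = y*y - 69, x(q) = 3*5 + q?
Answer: -17586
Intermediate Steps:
x(q) = 15 + q
G(g) = g + g**2 + g*(15 + g) (G(g) = (g**2 + (15 + g)*g) + g = (g**2 + g*(15 + g)) + g = g + g**2 + g*(15 + g))
B(N, y) = -69 + y**2 (B(N, y) = y**2 - 69 = -69 + y**2)
G(83) - B(220, 181) = 2*83*(8 + 83) - (-69 + 181**2) = 2*83*91 - (-69 + 32761) = 15106 - 1*32692 = 15106 - 32692 = -17586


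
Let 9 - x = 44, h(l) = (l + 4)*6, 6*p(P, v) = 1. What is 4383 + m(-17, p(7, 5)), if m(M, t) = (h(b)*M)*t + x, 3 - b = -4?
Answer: 4161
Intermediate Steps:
b = 7 (b = 3 - 1*(-4) = 3 + 4 = 7)
p(P, v) = ⅙ (p(P, v) = (⅙)*1 = ⅙)
h(l) = 24 + 6*l (h(l) = (4 + l)*6 = 24 + 6*l)
x = -35 (x = 9 - 1*44 = 9 - 44 = -35)
m(M, t) = -35 + 66*M*t (m(M, t) = ((24 + 6*7)*M)*t - 35 = ((24 + 42)*M)*t - 35 = (66*M)*t - 35 = 66*M*t - 35 = -35 + 66*M*t)
4383 + m(-17, p(7, 5)) = 4383 + (-35 + 66*(-17)*(⅙)) = 4383 + (-35 - 187) = 4383 - 222 = 4161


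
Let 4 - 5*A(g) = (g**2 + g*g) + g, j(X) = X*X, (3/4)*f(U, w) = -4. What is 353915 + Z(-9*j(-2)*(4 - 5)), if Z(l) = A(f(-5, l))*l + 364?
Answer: 1769683/5 ≈ 3.5394e+5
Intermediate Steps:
f(U, w) = -16/3 (f(U, w) = (4/3)*(-4) = -16/3)
j(X) = X**2
A(g) = 4/5 - 2*g**2/5 - g/5 (A(g) = 4/5 - ((g**2 + g*g) + g)/5 = 4/5 - ((g**2 + g**2) + g)/5 = 4/5 - (2*g**2 + g)/5 = 4/5 - (g + 2*g**2)/5 = 4/5 + (-2*g**2/5 - g/5) = 4/5 - 2*g**2/5 - g/5)
Z(l) = 364 - 428*l/45 (Z(l) = (4/5 - 2*(-16/3)**2/5 - 1/5*(-16/3))*l + 364 = (4/5 - 2/5*256/9 + 16/15)*l + 364 = (4/5 - 512/45 + 16/15)*l + 364 = -428*l/45 + 364 = 364 - 428*l/45)
353915 + Z(-9*j(-2)*(4 - 5)) = 353915 + (364 - (-428)*(-2)**2*(4 - 5)/5) = 353915 + (364 - (-428)*4*(-1)/5) = 353915 + (364 - (-428)*(-4)/5) = 353915 + (364 - 428/45*36) = 353915 + (364 - 1712/5) = 353915 + 108/5 = 1769683/5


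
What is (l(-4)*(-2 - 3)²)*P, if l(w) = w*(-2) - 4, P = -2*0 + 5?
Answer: 500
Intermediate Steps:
P = 5 (P = 0 + 5 = 5)
l(w) = -4 - 2*w (l(w) = -2*w - 4 = -4 - 2*w)
(l(-4)*(-2 - 3)²)*P = ((-4 - 2*(-4))*(-2 - 3)²)*5 = ((-4 + 8)*(-5)²)*5 = (4*25)*5 = 100*5 = 500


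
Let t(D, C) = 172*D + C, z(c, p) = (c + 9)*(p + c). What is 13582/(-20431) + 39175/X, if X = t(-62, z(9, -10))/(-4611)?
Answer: 3690427500751/218243942 ≈ 16910.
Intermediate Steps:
z(c, p) = (9 + c)*(c + p)
t(D, C) = C + 172*D
X = 10682/4611 (X = ((9² + 9*9 + 9*(-10) + 9*(-10)) + 172*(-62))/(-4611) = ((81 + 81 - 90 - 90) - 10664)*(-1/4611) = (-18 - 10664)*(-1/4611) = -10682*(-1/4611) = 10682/4611 ≈ 2.3166)
13582/(-20431) + 39175/X = 13582/(-20431) + 39175/(10682/4611) = 13582*(-1/20431) + 39175*(4611/10682) = -13582/20431 + 180635925/10682 = 3690427500751/218243942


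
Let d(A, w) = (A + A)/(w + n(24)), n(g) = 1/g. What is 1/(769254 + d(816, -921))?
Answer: 22103/17002781994 ≈ 1.3000e-6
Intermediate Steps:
d(A, w) = 2*A/(1/24 + w) (d(A, w) = (A + A)/(w + 1/24) = (2*A)/(w + 1/24) = (2*A)/(1/24 + w) = 2*A/(1/24 + w))
1/(769254 + d(816, -921)) = 1/(769254 + 48*816/(1 + 24*(-921))) = 1/(769254 + 48*816/(1 - 22104)) = 1/(769254 + 48*816/(-22103)) = 1/(769254 + 48*816*(-1/22103)) = 1/(769254 - 39168/22103) = 1/(17002781994/22103) = 22103/17002781994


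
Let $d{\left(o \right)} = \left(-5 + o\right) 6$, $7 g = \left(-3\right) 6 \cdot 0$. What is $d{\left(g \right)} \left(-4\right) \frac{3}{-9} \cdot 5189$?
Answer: $-207560$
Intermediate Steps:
$g = 0$ ($g = \frac{\left(-3\right) 6 \cdot 0}{7} = \frac{\left(-18\right) 0}{7} = \frac{1}{7} \cdot 0 = 0$)
$d{\left(o \right)} = -30 + 6 o$
$d{\left(g \right)} \left(-4\right) \frac{3}{-9} \cdot 5189 = \left(-30 + 6 \cdot 0\right) \left(-4\right) \frac{3}{-9} \cdot 5189 = \left(-30 + 0\right) \left(-4\right) 3 \left(- \frac{1}{9}\right) 5189 = \left(-30\right) \left(-4\right) \left(- \frac{1}{3}\right) 5189 = 120 \left(- \frac{1}{3}\right) 5189 = \left(-40\right) 5189 = -207560$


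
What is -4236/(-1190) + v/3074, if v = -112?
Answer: 3222046/914515 ≈ 3.5232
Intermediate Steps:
-4236/(-1190) + v/3074 = -4236/(-1190) - 112/3074 = -4236*(-1/1190) - 112*1/3074 = 2118/595 - 56/1537 = 3222046/914515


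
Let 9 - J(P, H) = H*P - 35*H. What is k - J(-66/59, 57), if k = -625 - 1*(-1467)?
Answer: -72320/59 ≈ -1225.8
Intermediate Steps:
k = 842 (k = -625 + 1467 = 842)
J(P, H) = 9 + 35*H - H*P (J(P, H) = 9 - (H*P - 35*H) = 9 - (-35*H + H*P) = 9 + (35*H - H*P) = 9 + 35*H - H*P)
k - J(-66/59, 57) = 842 - (9 + 35*57 - 1*57*(-66/59)) = 842 - (9 + 1995 - 1*57*(-66*1/59)) = 842 - (9 + 1995 - 1*57*(-66/59)) = 842 - (9 + 1995 + 3762/59) = 842 - 1*121998/59 = 842 - 121998/59 = -72320/59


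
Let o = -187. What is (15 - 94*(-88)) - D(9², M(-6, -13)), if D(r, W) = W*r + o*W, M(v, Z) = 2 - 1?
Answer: 8393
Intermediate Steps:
M(v, Z) = 1
D(r, W) = -187*W + W*r (D(r, W) = W*r - 187*W = -187*W + W*r)
(15 - 94*(-88)) - D(9², M(-6, -13)) = (15 - 94*(-88)) - (-187 + 9²) = (15 + 8272) - (-187 + 81) = 8287 - (-106) = 8287 - 1*(-106) = 8287 + 106 = 8393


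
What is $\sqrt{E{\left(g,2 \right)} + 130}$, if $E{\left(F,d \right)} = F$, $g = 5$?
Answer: $3 \sqrt{15} \approx 11.619$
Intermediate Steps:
$\sqrt{E{\left(g,2 \right)} + 130} = \sqrt{5 + 130} = \sqrt{135} = 3 \sqrt{15}$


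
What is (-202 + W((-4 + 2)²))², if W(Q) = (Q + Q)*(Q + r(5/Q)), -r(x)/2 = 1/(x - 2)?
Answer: 198916/9 ≈ 22102.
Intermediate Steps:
r(x) = -2/(-2 + x) (r(x) = -2/(x - 2) = -2/(-2 + x))
W(Q) = 2*Q*(Q - 2/(-2 + 5/Q)) (W(Q) = (Q + Q)*(Q - 2/(-2 + 5/Q)) = (2*Q)*(Q - 2/(-2 + 5/Q)) = 2*Q*(Q - 2/(-2 + 5/Q)))
(-202 + W((-4 + 2)²))² = (-202 + ((-4 + 2)²)²*(-6 + 4*(-4 + 2)²)/(-5 + 2*(-4 + 2)²))² = (-202 + ((-2)²)²*(-6 + 4*(-2)²)/(-5 + 2*(-2)²))² = (-202 + 4²*(-6 + 4*4)/(-5 + 2*4))² = (-202 + 16*(-6 + 16)/(-5 + 8))² = (-202 + 16*10/3)² = (-202 + 16*(⅓)*10)² = (-202 + 160/3)² = (-446/3)² = 198916/9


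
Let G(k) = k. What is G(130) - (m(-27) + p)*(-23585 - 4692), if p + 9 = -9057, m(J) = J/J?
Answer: -256330875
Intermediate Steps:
m(J) = 1
p = -9066 (p = -9 - 9057 = -9066)
G(130) - (m(-27) + p)*(-23585 - 4692) = 130 - (1 - 9066)*(-23585 - 4692) = 130 - (-9065)*(-28277) = 130 - 1*256331005 = 130 - 256331005 = -256330875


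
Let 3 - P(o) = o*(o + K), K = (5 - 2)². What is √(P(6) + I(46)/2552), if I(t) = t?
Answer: I*√35405491/638 ≈ 9.3264*I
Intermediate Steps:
K = 9 (K = 3² = 9)
P(o) = 3 - o*(9 + o) (P(o) = 3 - o*(o + 9) = 3 - o*(9 + o))
√(P(6) + I(46)/2552) = √((3 - 1*6² - 9*6) + 46/2552) = √((3 - 1*36 - 54) + 46*(1/2552)) = √((3 - 36 - 54) + 23/1276) = √(-87 + 23/1276) = √(-110989/1276) = I*√35405491/638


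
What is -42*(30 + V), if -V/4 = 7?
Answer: -84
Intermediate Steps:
V = -28 (V = -4*7 = -28)
-42*(30 + V) = -42*(30 - 28) = -42*2 = -84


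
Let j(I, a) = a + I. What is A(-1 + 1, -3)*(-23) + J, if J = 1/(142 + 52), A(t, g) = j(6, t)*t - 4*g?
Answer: -53543/194 ≈ -275.99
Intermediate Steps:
j(I, a) = I + a
A(t, g) = -4*g + t*(6 + t) (A(t, g) = (6 + t)*t - 4*g = t*(6 + t) - 4*g = -4*g + t*(6 + t))
J = 1/194 ≈ 0.0051546
A(-1 + 1, -3)*(-23) + J = (-4*(-3) + (-1 + 1)*(6 + (-1 + 1)))*(-23) + 1/194 = (12 + 0*(6 + 0))*(-23) + 1/194 = (12 + 0*6)*(-23) + 1/194 = (12 + 0)*(-23) + 1/194 = 12*(-23) + 1/194 = -276 + 1/194 = -53543/194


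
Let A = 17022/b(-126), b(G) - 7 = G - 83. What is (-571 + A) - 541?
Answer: -120823/101 ≈ -1196.3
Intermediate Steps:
b(G) = -76 + G (b(G) = 7 + (G - 83) = 7 + (-83 + G) = -76 + G)
A = -8511/101 (A = 17022/(-76 - 126) = 17022/(-202) = 17022*(-1/202) = -8511/101 ≈ -84.267)
(-571 + A) - 541 = (-571 - 8511/101) - 541 = -66182/101 - 541 = -120823/101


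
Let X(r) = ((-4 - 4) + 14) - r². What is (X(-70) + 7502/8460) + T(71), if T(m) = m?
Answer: -20397539/4230 ≈ -4822.1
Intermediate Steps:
X(r) = 6 - r² (X(r) = (-8 + 14) - r² = 6 - r²)
(X(-70) + 7502/8460) + T(71) = ((6 - 1*(-70)²) + 7502/8460) + 71 = ((6 - 1*4900) + 7502*(1/8460)) + 71 = ((6 - 4900) + 3751/4230) + 71 = (-4894 + 3751/4230) + 71 = -20697869/4230 + 71 = -20397539/4230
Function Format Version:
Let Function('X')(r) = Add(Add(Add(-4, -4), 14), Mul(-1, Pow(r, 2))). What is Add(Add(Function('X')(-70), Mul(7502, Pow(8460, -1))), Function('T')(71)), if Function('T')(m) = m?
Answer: Rational(-20397539, 4230) ≈ -4822.1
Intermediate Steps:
Function('X')(r) = Add(6, Mul(-1, Pow(r, 2))) (Function('X')(r) = Add(Add(-8, 14), Mul(-1, Pow(r, 2))) = Add(6, Mul(-1, Pow(r, 2))))
Add(Add(Function('X')(-70), Mul(7502, Pow(8460, -1))), Function('T')(71)) = Add(Add(Add(6, Mul(-1, Pow(-70, 2))), Mul(7502, Pow(8460, -1))), 71) = Add(Add(Add(6, Mul(-1, 4900)), Mul(7502, Rational(1, 8460))), 71) = Add(Add(Add(6, -4900), Rational(3751, 4230)), 71) = Add(Add(-4894, Rational(3751, 4230)), 71) = Add(Rational(-20697869, 4230), 71) = Rational(-20397539, 4230)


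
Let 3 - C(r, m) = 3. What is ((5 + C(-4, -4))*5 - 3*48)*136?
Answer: -16184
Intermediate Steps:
C(r, m) = 0 (C(r, m) = 3 - 1*3 = 3 - 3 = 0)
((5 + C(-4, -4))*5 - 3*48)*136 = ((5 + 0)*5 - 3*48)*136 = (5*5 - 144)*136 = (25 - 144)*136 = -119*136 = -16184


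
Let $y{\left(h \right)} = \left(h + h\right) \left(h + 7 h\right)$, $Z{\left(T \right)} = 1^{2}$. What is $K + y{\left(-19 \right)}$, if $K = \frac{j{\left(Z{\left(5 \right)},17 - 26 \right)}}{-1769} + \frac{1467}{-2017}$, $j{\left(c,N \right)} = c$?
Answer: $\frac{20606592508}{3568073} \approx 5775.3$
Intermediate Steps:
$Z{\left(T \right)} = 1$
$K = - \frac{2597140}{3568073}$ ($K = 1 \frac{1}{-1769} + \frac{1467}{-2017} = 1 \left(- \frac{1}{1769}\right) + 1467 \left(- \frac{1}{2017}\right) = - \frac{1}{1769} - \frac{1467}{2017} = - \frac{2597140}{3568073} \approx -0.72788$)
$y{\left(h \right)} = 16 h^{2}$ ($y{\left(h \right)} = 2 h 8 h = 16 h^{2}$)
$K + y{\left(-19 \right)} = - \frac{2597140}{3568073} + 16 \left(-19\right)^{2} = - \frac{2597140}{3568073} + 16 \cdot 361 = - \frac{2597140}{3568073} + 5776 = \frac{20606592508}{3568073}$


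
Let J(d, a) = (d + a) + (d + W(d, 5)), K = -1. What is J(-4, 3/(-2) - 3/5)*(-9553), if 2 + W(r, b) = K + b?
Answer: 773793/10 ≈ 77379.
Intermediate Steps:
W(r, b) = -3 + b (W(r, b) = -2 + (-1 + b) = -3 + b)
J(d, a) = 2 + a + 2*d (J(d, a) = (d + a) + (d + (-3 + 5)) = (a + d) + (d + 2) = (a + d) + (2 + d) = 2 + a + 2*d)
J(-4, 3/(-2) - 3/5)*(-9553) = (2 + (3/(-2) - 3/5) + 2*(-4))*(-9553) = (2 + (3*(-½) - 3*⅕) - 8)*(-9553) = (2 + (-3/2 - ⅗) - 8)*(-9553) = (2 - 21/10 - 8)*(-9553) = -81/10*(-9553) = 773793/10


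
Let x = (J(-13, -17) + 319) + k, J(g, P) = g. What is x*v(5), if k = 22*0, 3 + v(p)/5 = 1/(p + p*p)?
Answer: -4539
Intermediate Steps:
v(p) = -15 + 5/(p + p**2) (v(p) = -15 + 5/(p + p*p) = -15 + 5/(p + p**2))
k = 0
x = 306 (x = (-13 + 319) + 0 = 306 + 0 = 306)
x*v(5) = 306*(5*(1 - 3*5 - 3*5**2)/(5*(1 + 5))) = 306*(5*(1/5)*(1 - 15 - 3*25)/6) = 306*(5*(1/5)*(1/6)*(1 - 15 - 75)) = 306*(5*(1/5)*(1/6)*(-89)) = 306*(-89/6) = -4539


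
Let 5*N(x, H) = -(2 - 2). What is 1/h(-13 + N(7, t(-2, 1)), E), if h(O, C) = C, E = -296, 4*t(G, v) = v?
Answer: -1/296 ≈ -0.0033784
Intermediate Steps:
t(G, v) = v/4
N(x, H) = 0 (N(x, H) = (-(2 - 2))/5 = (-1*0)/5 = (⅕)*0 = 0)
1/h(-13 + N(7, t(-2, 1)), E) = 1/(-296) = -1/296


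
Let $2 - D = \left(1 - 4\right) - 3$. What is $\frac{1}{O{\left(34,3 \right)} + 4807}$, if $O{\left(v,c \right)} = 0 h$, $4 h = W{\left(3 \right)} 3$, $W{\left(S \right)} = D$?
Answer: $\frac{1}{4807} \approx 0.00020803$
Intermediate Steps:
$D = 8$ ($D = 2 - \left(\left(1 - 4\right) - 3\right) = 2 - \left(-3 - 3\right) = 2 - -6 = 2 + 6 = 8$)
$W{\left(S \right)} = 8$
$h = 6$ ($h = \frac{8 \cdot 3}{4} = \frac{1}{4} \cdot 24 = 6$)
$O{\left(v,c \right)} = 0$ ($O{\left(v,c \right)} = 0 \cdot 6 = 0$)
$\frac{1}{O{\left(34,3 \right)} + 4807} = \frac{1}{0 + 4807} = \frac{1}{4807}$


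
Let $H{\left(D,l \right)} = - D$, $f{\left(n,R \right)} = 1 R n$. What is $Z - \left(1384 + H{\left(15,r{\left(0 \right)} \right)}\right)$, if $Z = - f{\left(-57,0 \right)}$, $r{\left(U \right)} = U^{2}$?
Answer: $-1369$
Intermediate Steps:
$f{\left(n,R \right)} = R n$
$Z = 0$ ($Z = - 0 \left(-57\right) = \left(-1\right) 0 = 0$)
$Z - \left(1384 + H{\left(15,r{\left(0 \right)} \right)}\right) = 0 - \left(1384 - 15\right) = 0 - 1369 = -1369$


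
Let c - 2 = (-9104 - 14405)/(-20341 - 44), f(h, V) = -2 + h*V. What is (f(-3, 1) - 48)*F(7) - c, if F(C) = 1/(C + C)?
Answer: -1980311/285390 ≈ -6.9390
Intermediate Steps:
f(h, V) = -2 + V*h
c = 64279/20385 (c = 2 + (-9104 - 14405)/(-20341 - 44) = 2 - 23509/(-20385) = 2 - 23509*(-1/20385) = 2 + 23509/20385 = 64279/20385 ≈ 3.1533)
F(C) = 1/(2*C)
(f(-3, 1) - 48)*F(7) - c = ((-2 + 1*(-3)) - 48)*((½)/7) - 1*64279/20385 = ((-2 - 3) - 48)*((½)*(⅐)) - 64279/20385 = (-5 - 48)*(1/14) - 64279/20385 = -53*1/14 - 64279/20385 = -53/14 - 64279/20385 = -1980311/285390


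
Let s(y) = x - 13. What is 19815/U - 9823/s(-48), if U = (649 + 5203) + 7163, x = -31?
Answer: 2340331/10412 ≈ 224.77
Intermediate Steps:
s(y) = -44 (s(y) = -31 - 13 = -44)
U = 13015 (U = 5852 + 7163 = 13015)
19815/U - 9823/s(-48) = 19815/13015 - 9823/(-44) = 19815*(1/13015) - 9823*(-1/44) = 3963/2603 + 893/4 = 2340331/10412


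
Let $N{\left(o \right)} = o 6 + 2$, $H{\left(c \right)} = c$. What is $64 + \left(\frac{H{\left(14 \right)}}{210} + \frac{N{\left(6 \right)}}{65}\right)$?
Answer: $\frac{12607}{195} \approx 64.651$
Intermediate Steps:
$N{\left(o \right)} = 2 + 6 o$ ($N{\left(o \right)} = 6 o + 2 = 2 + 6 o$)
$64 + \left(\frac{H{\left(14 \right)}}{210} + \frac{N{\left(6 \right)}}{65}\right) = 64 + \left(\frac{14}{210} + \frac{2 + 6 \cdot 6}{65}\right) = 64 + \left(14 \cdot \frac{1}{210} + \left(2 + 36\right) \frac{1}{65}\right) = 64 + \left(\frac{1}{15} + 38 \cdot \frac{1}{65}\right) = 64 + \left(\frac{1}{15} + \frac{38}{65}\right) = 64 + \frac{127}{195} = \frac{12607}{195}$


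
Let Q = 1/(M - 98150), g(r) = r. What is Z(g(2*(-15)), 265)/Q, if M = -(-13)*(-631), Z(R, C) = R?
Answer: 3190590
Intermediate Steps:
M = -8203 (M = -1*8203 = -8203)
Q = -1/106353 (Q = 1/(-8203 - 98150) = 1/(-106353) = -1/106353 ≈ -9.4026e-6)
Z(g(2*(-15)), 265)/Q = (2*(-15))/(-1/106353) = -30*(-106353) = 3190590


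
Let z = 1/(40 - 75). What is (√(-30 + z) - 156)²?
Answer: (5460 - I*√36785)²/1225 ≈ 24306.0 - 1709.7*I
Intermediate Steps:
z = -1/35 (z = 1/(-35) = -1/35 ≈ -0.028571)
(√(-30 + z) - 156)² = (√(-30 - 1/35) - 156)² = (√(-1051/35) - 156)² = (I*√36785/35 - 156)² = (-156 + I*√36785/35)²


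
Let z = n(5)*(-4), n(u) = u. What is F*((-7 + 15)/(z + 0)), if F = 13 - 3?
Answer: -4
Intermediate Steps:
F = 10
z = -20 (z = 5*(-4) = -20)
F*((-7 + 15)/(z + 0)) = 10*((-7 + 15)/(-20 + 0)) = 10*(8/(-20)) = 10*(8*(-1/20)) = 10*(-⅖) = -4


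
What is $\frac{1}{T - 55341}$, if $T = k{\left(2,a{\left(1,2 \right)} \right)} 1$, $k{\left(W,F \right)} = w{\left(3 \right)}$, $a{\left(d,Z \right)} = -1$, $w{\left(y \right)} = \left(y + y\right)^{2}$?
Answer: $- \frac{1}{55305} \approx -1.8082 \cdot 10^{-5}$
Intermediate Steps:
$w{\left(y \right)} = 4 y^{2}$ ($w{\left(y \right)} = \left(2 y\right)^{2} = 4 y^{2}$)
$k{\left(W,F \right)} = 36$ ($k{\left(W,F \right)} = 4 \cdot 3^{2} = 4 \cdot 9 = 36$)
$T = 36$ ($T = 36 \cdot 1 = 36$)
$\frac{1}{T - 55341} = \frac{1}{36 - 55341} = \frac{1}{-55305} = - \frac{1}{55305}$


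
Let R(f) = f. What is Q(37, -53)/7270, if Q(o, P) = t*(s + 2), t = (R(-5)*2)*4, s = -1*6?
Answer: 16/727 ≈ 0.022008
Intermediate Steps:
s = -6
t = -40 (t = -5*2*4 = -10*4 = -40)
Q(o, P) = 160 (Q(o, P) = -40*(-6 + 2) = -40*(-4) = 160)
Q(37, -53)/7270 = 160/7270 = 160*(1/7270) = 16/727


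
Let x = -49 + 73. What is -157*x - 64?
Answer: -3832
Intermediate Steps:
x = 24
-157*x - 64 = -157*24 - 64 = -3768 - 64 = -3832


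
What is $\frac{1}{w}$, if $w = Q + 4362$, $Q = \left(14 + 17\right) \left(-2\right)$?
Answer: $\frac{1}{4300} \approx 0.00023256$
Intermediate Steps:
$Q = -62$ ($Q = 31 \left(-2\right) = -62$)
$w = 4300$ ($w = -62 + 4362 = 4300$)
$\frac{1}{w} = \frac{1}{4300}$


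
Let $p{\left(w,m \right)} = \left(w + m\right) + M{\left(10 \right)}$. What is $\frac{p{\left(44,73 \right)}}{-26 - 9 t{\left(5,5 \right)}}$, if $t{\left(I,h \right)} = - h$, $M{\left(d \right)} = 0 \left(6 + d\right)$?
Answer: $\frac{117}{19} \approx 6.1579$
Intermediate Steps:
$M{\left(d \right)} = 0$
$p{\left(w,m \right)} = m + w$ ($p{\left(w,m \right)} = \left(w + m\right) + 0 = \left(m + w\right) + 0 = m + w$)
$\frac{p{\left(44,73 \right)}}{-26 - 9 t{\left(5,5 \right)}} = \frac{73 + 44}{-26 - 9 \left(\left(-1\right) 5\right)} = \frac{117}{-26 - -45} = \frac{117}{-26 + 45} = \frac{117}{19}$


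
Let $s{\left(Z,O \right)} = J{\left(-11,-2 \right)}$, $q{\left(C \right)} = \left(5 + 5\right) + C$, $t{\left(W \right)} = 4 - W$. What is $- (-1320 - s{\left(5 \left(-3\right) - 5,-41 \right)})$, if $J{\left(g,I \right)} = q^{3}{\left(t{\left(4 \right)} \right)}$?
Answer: $2320$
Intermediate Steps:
$q{\left(C \right)} = 10 + C$
$J{\left(g,I \right)} = 1000$ ($J{\left(g,I \right)} = \left(10 + \left(4 - 4\right)\right)^{3} = \left(10 + 0\right)^{3} = 10^{3} = 1000$)
$s{\left(Z,O \right)} = 1000$
$- (-1320 - s{\left(5 \left(-3\right) - 5,-41 \right)}) = - (-1320 - 1000) = \left(-1\right) \left(-2320\right) = 2320$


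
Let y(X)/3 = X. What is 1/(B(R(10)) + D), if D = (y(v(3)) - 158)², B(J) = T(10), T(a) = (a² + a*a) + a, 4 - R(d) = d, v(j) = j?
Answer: 1/22411 ≈ 4.4621e-5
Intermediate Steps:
y(X) = 3*X
R(d) = 4 - d
T(a) = a + 2*a² (T(a) = (a² + a²) + a = 2*a² + a = a + 2*a²)
B(J) = 210 (B(J) = 10*(1 + 2*10) = 10*(1 + 20) = 10*21 = 210)
D = 22201 (D = (3*3 - 158)² = (9 - 158)² = (-149)² = 22201)
1/(B(R(10)) + D) = 1/(210 + 22201) = 1/22411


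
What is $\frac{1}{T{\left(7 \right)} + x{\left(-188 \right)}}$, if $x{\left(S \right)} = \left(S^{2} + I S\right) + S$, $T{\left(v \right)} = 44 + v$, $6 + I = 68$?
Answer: $\frac{1}{23551} \approx 4.2461 \cdot 10^{-5}$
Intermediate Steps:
$I = 62$ ($I = -6 + 68 = 62$)
$x{\left(S \right)} = S^{2} + 63 S$ ($x{\left(S \right)} = \left(S^{2} + 62 S\right) + S = S^{2} + 63 S$)
$\frac{1}{T{\left(7 \right)} + x{\left(-188 \right)}} = \frac{1}{\left(44 + 7\right) - 188 \left(63 - 188\right)} = \frac{1}{51 - -23500} = \frac{1}{51 + 23500} = \frac{1}{23551}$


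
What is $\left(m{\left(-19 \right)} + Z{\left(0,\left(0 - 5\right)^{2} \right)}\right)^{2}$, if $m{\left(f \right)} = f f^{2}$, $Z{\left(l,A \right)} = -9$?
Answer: $47169424$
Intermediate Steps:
$m{\left(f \right)} = f^{3}$
$\left(m{\left(-19 \right)} + Z{\left(0,\left(0 - 5\right)^{2} \right)}\right)^{2} = \left(\left(-19\right)^{3} - 9\right)^{2} = \left(-6859 - 9\right)^{2} = \left(-6868\right)^{2} = 47169424$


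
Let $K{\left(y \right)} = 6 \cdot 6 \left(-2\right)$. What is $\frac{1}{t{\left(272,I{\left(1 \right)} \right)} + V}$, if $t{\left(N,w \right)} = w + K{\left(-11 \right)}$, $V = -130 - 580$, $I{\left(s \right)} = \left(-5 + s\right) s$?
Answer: $- \frac{1}{786} \approx -0.0012723$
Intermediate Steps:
$I{\left(s \right)} = s \left(-5 + s\right)$
$V = -710$ ($V = -130 - 580 = -710$)
$K{\left(y \right)} = -72$ ($K{\left(y \right)} = 36 \left(-2\right) = -72$)
$t{\left(N,w \right)} = -72 + w$ ($t{\left(N,w \right)} = w - 72 = -72 + w$)
$\frac{1}{t{\left(272,I{\left(1 \right)} \right)} + V} = \frac{1}{\left(-72 + 1 \left(-5 + 1\right)\right) - 710} = \frac{1}{\left(-72 + 1 \left(-4\right)\right) - 710} = \frac{1}{\left(-72 - 4\right) - 710} = \frac{1}{-76 - 710} = \frac{1}{-786} = - \frac{1}{786}$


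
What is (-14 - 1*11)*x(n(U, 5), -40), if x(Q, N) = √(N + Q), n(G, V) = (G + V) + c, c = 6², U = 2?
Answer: -25*√3 ≈ -43.301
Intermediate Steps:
c = 36
n(G, V) = 36 + G + V (n(G, V) = (G + V) + 36 = 36 + G + V)
(-14 - 1*11)*x(n(U, 5), -40) = (-14 - 1*11)*√(-40 + (36 + 2 + 5)) = (-14 - 11)*√(-40 + 43) = -25*√3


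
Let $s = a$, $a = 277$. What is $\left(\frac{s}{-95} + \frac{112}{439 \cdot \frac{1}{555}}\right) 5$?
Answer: $\frac{5783597}{8341} \approx 693.39$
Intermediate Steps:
$s = 277$
$\left(\frac{s}{-95} + \frac{112}{439 \cdot \frac{1}{555}}\right) 5 = \left(\frac{277}{-95} + \frac{112}{439 \cdot \frac{1}{555}}\right) 5 = \left(277 \left(- \frac{1}{95}\right) + \frac{112}{439 \cdot \frac{1}{555}}\right) 5 = \left(- \frac{277}{95} + \frac{112}{\frac{439}{555}}\right) 5 = \left(- \frac{277}{95} + 112 \cdot \frac{555}{439}\right) 5 = \left(- \frac{277}{95} + \frac{62160}{439}\right) 5 = \frac{5783597}{41705} \cdot 5 = \frac{5783597}{8341}$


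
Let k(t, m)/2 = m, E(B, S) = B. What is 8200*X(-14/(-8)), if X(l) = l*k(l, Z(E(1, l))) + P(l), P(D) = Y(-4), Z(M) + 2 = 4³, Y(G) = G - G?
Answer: 1779400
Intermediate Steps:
Y(G) = 0
Z(M) = 62 (Z(M) = -2 + 4³ = -2 + 64 = 62)
P(D) = 0
k(t, m) = 2*m
X(l) = 124*l (X(l) = l*(2*62) + 0 = l*124 + 0 = 124*l + 0 = 124*l)
8200*X(-14/(-8)) = 8200*(124*(-14/(-8))) = 8200*(124*(-14*(-⅛))) = 8200*(124*(7/4)) = 8200*217 = 1779400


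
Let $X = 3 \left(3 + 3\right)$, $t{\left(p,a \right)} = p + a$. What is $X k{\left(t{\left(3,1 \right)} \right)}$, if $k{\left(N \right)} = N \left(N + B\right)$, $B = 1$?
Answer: $360$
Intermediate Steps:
$t{\left(p,a \right)} = a + p$
$k{\left(N \right)} = N \left(1 + N\right)$ ($k{\left(N \right)} = N \left(N + 1\right) = N \left(1 + N\right)$)
$X = 18$ ($X = 3 \cdot 6 = 18$)
$X k{\left(t{\left(3,1 \right)} \right)} = 18 \left(1 + 3\right) \left(1 + \left(1 + 3\right)\right) = 18 \cdot 4 \left(1 + 4\right) = 18 \cdot 4 \cdot 5 = 18 \cdot 20 = 360$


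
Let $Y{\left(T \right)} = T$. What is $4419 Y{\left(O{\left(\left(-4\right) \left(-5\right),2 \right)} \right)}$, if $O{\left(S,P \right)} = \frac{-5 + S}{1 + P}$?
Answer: $22095$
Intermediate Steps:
$O{\left(S,P \right)} = \frac{-5 + S}{1 + P}$
$4419 Y{\left(O{\left(\left(-4\right) \left(-5\right),2 \right)} \right)} = 4419 \frac{-5 - -20}{1 + 2} = 4419 \frac{-5 + 20}{3} = 4419 \cdot \frac{1}{3} \cdot 15 = 4419 \cdot 5 = 22095$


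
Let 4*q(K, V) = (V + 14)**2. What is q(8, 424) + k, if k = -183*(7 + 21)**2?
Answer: -95511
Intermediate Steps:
k = -143472 (k = -183*28**2 = -183*784 = -143472)
q(K, V) = (14 + V)**2/4 (q(K, V) = (V + 14)**2/4 = (14 + V)**2/4)
q(8, 424) + k = (14 + 424)**2/4 - 143472 = (1/4)*438**2 - 143472 = (1/4)*191844 - 143472 = 47961 - 143472 = -95511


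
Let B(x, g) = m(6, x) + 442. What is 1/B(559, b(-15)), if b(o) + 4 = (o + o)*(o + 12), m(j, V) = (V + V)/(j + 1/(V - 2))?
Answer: 3343/2100332 ≈ 0.0015917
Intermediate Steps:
m(j, V) = 2*V/(j + 1/(-2 + V)) (m(j, V) = (2*V)/(j + 1/(-2 + V)) = 2*V/(j + 1/(-2 + V)))
b(o) = -4 + 2*o*(12 + o) (b(o) = -4 + (o + o)*(o + 12) = -4 + (2*o)*(12 + o) = -4 + 2*o*(12 + o))
B(x, g) = 442 + 2*x*(-2 + x)/(-11 + 6*x) (B(x, g) = 2*x*(-2 + x)/(1 - 2*6 + x*6) + 442 = 2*x*(-2 + x)/(1 - 12 + 6*x) + 442 = 2*x*(-2 + x)/(-11 + 6*x) + 442 = 442 + 2*x*(-2 + x)/(-11 + 6*x))
1/B(559, b(-15)) = 1/(2*(-2431 + 559² + 1324*559)/(-11 + 6*559)) = 1/(2*(-2431 + 312481 + 740116)/(-11 + 3354)) = 1/(2*1050166/3343) = 1/(2*(1/3343)*1050166) = 1/(2100332/3343) = 3343/2100332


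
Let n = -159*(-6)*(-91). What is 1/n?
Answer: -1/86814 ≈ -1.1519e-5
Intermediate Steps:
n = -86814 (n = 954*(-91) = -86814)
1/n = 1/(-86814) = -1/86814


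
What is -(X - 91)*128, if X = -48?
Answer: 17792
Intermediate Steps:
-(X - 91)*128 = -(-48 - 91)*128 = -(-139)*128 = -1*(-17792) = 17792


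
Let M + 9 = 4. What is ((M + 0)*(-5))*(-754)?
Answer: -18850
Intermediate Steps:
M = -5 (M = -9 + 4 = -5)
((M + 0)*(-5))*(-754) = ((-5 + 0)*(-5))*(-754) = -5*(-5)*(-754) = 25*(-754) = -18850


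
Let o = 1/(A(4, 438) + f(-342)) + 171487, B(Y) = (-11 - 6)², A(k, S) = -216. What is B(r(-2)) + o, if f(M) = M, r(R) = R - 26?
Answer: 95851007/558 ≈ 1.7178e+5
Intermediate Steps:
r(R) = -26 + R
B(Y) = 289 (B(Y) = (-17)² = 289)
o = 95689745/558 (o = 1/(-216 - 342) + 171487 = 1/(-558) + 171487 = -1/558 + 171487 = 95689745/558 ≈ 1.7149e+5)
B(r(-2)) + o = 289 + 95689745/558 = 95851007/558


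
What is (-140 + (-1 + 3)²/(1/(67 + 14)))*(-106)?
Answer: -19504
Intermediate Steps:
(-140 + (-1 + 3)²/(1/(67 + 14)))*(-106) = (-140 + 2²/(1/81))*(-106) = (-140 + 4/(1/81))*(-106) = (-140 + 4*81)*(-106) = (-140 + 324)*(-106) = 184*(-106) = -19504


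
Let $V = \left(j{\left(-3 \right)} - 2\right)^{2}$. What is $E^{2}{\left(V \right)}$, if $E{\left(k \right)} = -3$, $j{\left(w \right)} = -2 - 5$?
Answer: $9$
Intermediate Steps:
$j{\left(w \right)} = -7$
$V = 81$ ($V = \left(-7 - 2\right)^{2} = \left(-9\right)^{2} = 81$)
$E^{2}{\left(V \right)} = \left(-3\right)^{2} = 9$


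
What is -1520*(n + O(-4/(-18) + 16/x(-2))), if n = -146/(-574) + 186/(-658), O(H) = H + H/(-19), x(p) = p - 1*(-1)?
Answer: 307050720/13489 ≈ 22763.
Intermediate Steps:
x(p) = 1 + p (x(p) = p + 1 = 1 + p)
O(H) = 18*H/19 (O(H) = H + H*(-1/19) = H - H/19 = 18*H/19)
n = -382/13489 (n = -146*(-1/574) + 186*(-1/658) = 73/287 - 93/329 = -382/13489 ≈ -0.028319)
-1520*(n + O(-4/(-18) + 16/x(-2))) = -1520*(-382/13489 + 18*(-4/(-18) + 16/(1 - 2))/19) = -1520*(-382/13489 + 18*(-4*(-1/18) + 16/(-1))/19) = -1520*(-382/13489 + 18*(2/9 + 16*(-1))/19) = -1520*(-382/13489 + 18*(2/9 - 16)/19) = -1520*(-382/13489 + (18/19)*(-142/9)) = -1520*(-382/13489 - 284/19) = -1520*(-3838134/256291) = 307050720/13489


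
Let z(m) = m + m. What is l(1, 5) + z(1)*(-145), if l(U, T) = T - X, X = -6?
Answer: -279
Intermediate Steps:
l(U, T) = 6 + T (l(U, T) = T - 1*(-6) = T + 6 = 6 + T)
z(m) = 2*m
l(1, 5) + z(1)*(-145) = (6 + 5) + (2*1)*(-145) = 11 + 2*(-145) = 11 - 290 = -279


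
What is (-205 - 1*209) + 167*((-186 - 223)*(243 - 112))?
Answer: -8948107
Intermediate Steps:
(-205 - 1*209) + 167*((-186 - 223)*(243 - 112)) = (-205 - 209) + 167*(-409*131) = -414 + 167*(-53579) = -414 - 8947693 = -8948107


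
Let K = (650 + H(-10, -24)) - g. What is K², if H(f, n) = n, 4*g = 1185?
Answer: 1739761/16 ≈ 1.0874e+5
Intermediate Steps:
g = 1185/4 (g = (¼)*1185 = 1185/4 ≈ 296.25)
K = 1319/4 (K = (650 - 24) - 1*1185/4 = 626 - 1185/4 = 1319/4 ≈ 329.75)
K² = (1319/4)² = 1739761/16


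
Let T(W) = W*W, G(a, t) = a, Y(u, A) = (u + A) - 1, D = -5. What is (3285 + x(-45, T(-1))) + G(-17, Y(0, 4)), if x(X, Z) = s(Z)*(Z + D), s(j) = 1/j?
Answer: 3264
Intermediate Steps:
s(j) = 1/j
Y(u, A) = -1 + A + u (Y(u, A) = (A + u) - 1 = -1 + A + u)
T(W) = W²
x(X, Z) = (-5 + Z)/Z (x(X, Z) = (Z - 5)/Z = (-5 + Z)/Z)
(3285 + x(-45, T(-1))) + G(-17, Y(0, 4)) = (3285 + (-5 + (-1)²)/((-1)²)) - 17 = (3285 + (-5 + 1)/1) - 17 = (3285 + 1*(-4)) - 17 = (3285 - 4) - 17 = 3281 - 17 = 3264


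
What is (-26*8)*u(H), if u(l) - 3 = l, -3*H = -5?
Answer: -2912/3 ≈ -970.67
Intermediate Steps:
H = 5/3 (H = -⅓*(-5) = 5/3 ≈ 1.6667)
u(l) = 3 + l
(-26*8)*u(H) = (-26*8)*(3 + 5/3) = -208*14/3 = -2912/3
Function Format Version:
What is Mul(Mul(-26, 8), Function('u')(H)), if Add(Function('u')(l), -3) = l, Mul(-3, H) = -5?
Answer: Rational(-2912, 3) ≈ -970.67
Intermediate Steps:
H = Rational(5, 3) (H = Mul(Rational(-1, 3), -5) = Rational(5, 3) ≈ 1.6667)
Function('u')(l) = Add(3, l)
Mul(Mul(-26, 8), Function('u')(H)) = Mul(Mul(-26, 8), Add(3, Rational(5, 3))) = Mul(-208, Rational(14, 3)) = Rational(-2912, 3)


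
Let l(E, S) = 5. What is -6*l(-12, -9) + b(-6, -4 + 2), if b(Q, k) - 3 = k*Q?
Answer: -15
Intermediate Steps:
b(Q, k) = 3 + Q*k (b(Q, k) = 3 + k*Q = 3 + Q*k)
-6*l(-12, -9) + b(-6, -4 + 2) = -6*5 + (3 - 6*(-4 + 2)) = -30 + (3 - 6*(-2)) = -30 + (3 + 12) = -30 + 15 = -15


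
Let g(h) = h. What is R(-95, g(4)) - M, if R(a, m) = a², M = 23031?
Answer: -14006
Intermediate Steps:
R(-95, g(4)) - M = (-95)² - 1*23031 = 9025 - 23031 = -14006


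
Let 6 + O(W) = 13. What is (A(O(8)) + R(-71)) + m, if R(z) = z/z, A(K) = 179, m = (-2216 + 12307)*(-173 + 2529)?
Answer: 23774576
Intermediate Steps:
O(W) = 7 (O(W) = -6 + 13 = 7)
m = 23774396 (m = 10091*2356 = 23774396)
R(z) = 1
(A(O(8)) + R(-71)) + m = (179 + 1) + 23774396 = 180 + 23774396 = 23774576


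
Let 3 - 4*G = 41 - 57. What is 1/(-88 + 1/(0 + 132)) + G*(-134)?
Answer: -14786159/23230 ≈ -636.51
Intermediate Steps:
G = 19/4 (G = ¾ - (41 - 57)/4 = ¾ - ¼*(-16) = ¾ + 4 = 19/4 ≈ 4.7500)
1/(-88 + 1/(0 + 132)) + G*(-134) = 1/(-88 + 1/(0 + 132)) + (19/4)*(-134) = 1/(-88 + 1/132) - 1273/2 = 1/(-11615/132) - 1273/2 = -132/11615 - 1273/2 = -14786159/23230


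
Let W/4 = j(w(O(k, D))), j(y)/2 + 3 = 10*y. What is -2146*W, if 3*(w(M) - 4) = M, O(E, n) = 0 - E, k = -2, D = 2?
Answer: -2249008/3 ≈ -7.4967e+5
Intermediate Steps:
O(E, n) = -E
w(M) = 4 + M/3
j(y) = -6 + 20*y (j(y) = -6 + 2*(10*y) = -6 + 20*y)
W = 1048/3 (W = 4*(-6 + 20*(4 + (-1*(-2))/3)) = 4*(-6 + 20*(4 + (⅓)*2)) = 4*(-6 + 20*(4 + ⅔)) = 4*(-6 + 20*(14/3)) = 4*(-6 + 280/3) = 4*(262/3) = 1048/3 ≈ 349.33)
-2146*W = -2146*1048/3 = -2249008/3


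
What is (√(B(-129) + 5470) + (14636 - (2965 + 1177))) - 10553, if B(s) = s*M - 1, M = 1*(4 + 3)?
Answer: -59 + √4566 ≈ 8.5722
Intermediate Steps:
M = 7 (M = 1*7 = 7)
B(s) = -1 + 7*s (B(s) = s*7 - 1 = 7*s - 1 = -1 + 7*s)
(√(B(-129) + 5470) + (14636 - (2965 + 1177))) - 10553 = (√((-1 + 7*(-129)) + 5470) + (14636 - (2965 + 1177))) - 10553 = (√((-1 - 903) + 5470) + (14636 - 1*4142)) - 10553 = (√(-904 + 5470) + (14636 - 4142)) - 10553 = (√4566 + 10494) - 10553 = (10494 + √4566) - 10553 = -59 + √4566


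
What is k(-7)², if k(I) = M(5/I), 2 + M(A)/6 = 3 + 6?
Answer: 1764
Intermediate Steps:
M(A) = 42 (M(A) = -12 + 6*(3 + 6) = -12 + 6*9 = -12 + 54 = 42)
k(I) = 42
k(-7)² = 42² = 1764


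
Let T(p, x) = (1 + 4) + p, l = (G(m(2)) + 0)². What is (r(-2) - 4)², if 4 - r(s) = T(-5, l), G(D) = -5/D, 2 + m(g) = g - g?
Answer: 0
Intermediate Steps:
m(g) = -2 (m(g) = -2 + (g - g) = -2 + 0 = -2)
l = 25/4 (l = (-5/(-2) + 0)² = (-5*(-½) + 0)² = (5/2 + 0)² = (5/2)² = 25/4 ≈ 6.2500)
T(p, x) = 5 + p
r(s) = 4 (r(s) = 4 - (5 - 5) = 4 - 1*0 = 4 + 0 = 4)
(r(-2) - 4)² = (4 - 4)² = 0² = 0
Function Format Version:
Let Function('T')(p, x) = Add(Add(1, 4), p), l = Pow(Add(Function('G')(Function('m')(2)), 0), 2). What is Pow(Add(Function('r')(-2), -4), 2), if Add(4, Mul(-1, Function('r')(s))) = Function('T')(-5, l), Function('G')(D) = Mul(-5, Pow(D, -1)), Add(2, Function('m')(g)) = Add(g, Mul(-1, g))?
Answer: 0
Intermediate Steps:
Function('m')(g) = -2 (Function('m')(g) = Add(-2, Add(g, Mul(-1, g))) = Add(-2, 0) = -2)
l = Rational(25, 4) (l = Pow(Add(Mul(-5, Pow(-2, -1)), 0), 2) = Pow(Add(Mul(-5, Rational(-1, 2)), 0), 2) = Pow(Add(Rational(5, 2), 0), 2) = Pow(Rational(5, 2), 2) = Rational(25, 4) ≈ 6.2500)
Function('T')(p, x) = Add(5, p)
Function('r')(s) = 4 (Function('r')(s) = Add(4, Mul(-1, Add(5, -5))) = Add(4, Mul(-1, 0)) = Add(4, 0) = 4)
Pow(Add(Function('r')(-2), -4), 2) = Pow(Add(4, -4), 2) = Pow(0, 2) = 0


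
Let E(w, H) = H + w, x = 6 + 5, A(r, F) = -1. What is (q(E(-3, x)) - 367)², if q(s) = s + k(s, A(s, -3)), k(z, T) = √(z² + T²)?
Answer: (359 - √65)² ≈ 1.2316e+5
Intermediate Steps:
x = 11
k(z, T) = √(T² + z²)
q(s) = s + √(1 + s²) (q(s) = s + √((-1)² + s²) = s + √(1 + s²))
(q(E(-3, x)) - 367)² = (((11 - 3) + √(1 + (11 - 3)²)) - 367)² = ((8 + √(1 + 8²)) - 367)² = ((8 + √(1 + 64)) - 367)² = ((8 + √65) - 367)² = (-359 + √65)²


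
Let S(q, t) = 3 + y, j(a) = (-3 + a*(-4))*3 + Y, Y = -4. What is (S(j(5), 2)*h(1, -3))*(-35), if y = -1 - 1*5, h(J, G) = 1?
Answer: 105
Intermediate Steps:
y = -6 (y = -1 - 5 = -6)
j(a) = -13 - 12*a (j(a) = (-3 + a*(-4))*3 - 4 = (-3 - 4*a)*3 - 4 = (-9 - 12*a) - 4 = -13 - 12*a)
S(q, t) = -3 (S(q, t) = 3 - 6 = -3)
(S(j(5), 2)*h(1, -3))*(-35) = -3*1*(-35) = -3*(-35) = 105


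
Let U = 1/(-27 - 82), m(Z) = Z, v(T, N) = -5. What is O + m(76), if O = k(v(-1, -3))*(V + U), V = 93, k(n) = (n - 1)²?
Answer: 373180/109 ≈ 3423.7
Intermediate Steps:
k(n) = (-1 + n)²
U = -1/109 (U = 1/(-109) = -1/109 ≈ -0.0091743)
O = 364896/109 (O = (-1 - 5)²*(93 - 1/109) = (-6)²*(10136/109) = 36*(10136/109) = 364896/109 ≈ 3347.7)
O + m(76) = 364896/109 + 76 = 373180/109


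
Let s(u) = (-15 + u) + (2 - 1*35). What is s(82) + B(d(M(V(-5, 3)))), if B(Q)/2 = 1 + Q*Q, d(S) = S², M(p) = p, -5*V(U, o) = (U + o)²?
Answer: 23012/625 ≈ 36.819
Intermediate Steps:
V(U, o) = -(U + o)²/5
s(u) = -48 + u (s(u) = (-15 + u) + (2 - 35) = (-15 + u) - 33 = -48 + u)
B(Q) = 2 + 2*Q² (B(Q) = 2*(1 + Q*Q) = 2*(1 + Q²) = 2 + 2*Q²)
s(82) + B(d(M(V(-5, 3)))) = (-48 + 82) + (2 + 2*((-(-5 + 3)²/5)²)²) = 34 + (2 + 2*((-⅕*(-2)²)²)²) = 34 + (2 + 2*((-⅕*4)²)²) = 34 + (2 + 2*((-⅘)²)²) = 34 + (2 + 2*(16/25)²) = 34 + (2 + 2*(256/625)) = 34 + (2 + 512/625) = 34 + 1762/625 = 23012/625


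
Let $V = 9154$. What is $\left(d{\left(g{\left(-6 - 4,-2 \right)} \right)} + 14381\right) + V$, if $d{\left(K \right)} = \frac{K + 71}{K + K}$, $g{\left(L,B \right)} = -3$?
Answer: $\frac{70571}{3} \approx 23524.0$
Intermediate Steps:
$d{\left(K \right)} = \frac{71 + K}{2 K}$
$\left(d{\left(g{\left(-6 - 4,-2 \right)} \right)} + 14381\right) + V = \left(\frac{71 - 3}{2 \left(-3\right)} + 14381\right) + 9154 = \left(\frac{1}{2} \left(- \frac{1}{3}\right) 68 + 14381\right) + 9154 = \left(- \frac{34}{3} + 14381\right) + 9154 = \frac{43109}{3} + 9154 = \frac{70571}{3}$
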